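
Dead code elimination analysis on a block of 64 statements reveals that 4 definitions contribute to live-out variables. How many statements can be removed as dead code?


Dead code = total statements - live definitions
= 64 - 4 = 60

60


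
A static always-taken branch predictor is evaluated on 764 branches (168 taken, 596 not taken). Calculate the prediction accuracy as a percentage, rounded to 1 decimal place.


Predictor: always-taken
Correct predictions = 168
Accuracy = 168 / 764 * 100 = 22.0%

22.0


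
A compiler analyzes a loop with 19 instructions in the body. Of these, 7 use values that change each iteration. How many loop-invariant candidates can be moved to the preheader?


Invariant candidates = total - loop-dependent
= 19 - 7 = 12

12


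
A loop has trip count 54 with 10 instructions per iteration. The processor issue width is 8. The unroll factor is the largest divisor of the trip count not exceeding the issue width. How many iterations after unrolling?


Largest divisor of 54 <= 8 is 6
New iterations = 54 / 6 = 9

9


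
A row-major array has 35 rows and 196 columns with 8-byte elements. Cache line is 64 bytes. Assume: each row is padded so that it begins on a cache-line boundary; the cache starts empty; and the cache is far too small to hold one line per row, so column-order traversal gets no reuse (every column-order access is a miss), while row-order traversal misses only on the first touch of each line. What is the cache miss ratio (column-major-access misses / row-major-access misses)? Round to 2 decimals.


Each row occupies 196 * 8 = 1568 bytes and starts on a line boundary, so it spans ceil(1568 / 64) = 25 cache lines.
Row-major traversal misses (one per line touched): 35 * ceil(196 * 8 / 64) = 875
Column-major traversal misses (no reuse, every access misses): 35 * 196 = 6860
Ratio = 6860 / 875 = 7.84

7.84


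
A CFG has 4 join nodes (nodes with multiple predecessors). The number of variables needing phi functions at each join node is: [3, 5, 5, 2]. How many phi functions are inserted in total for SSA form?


Total phi functions = sum of phi functions at each join node
= 3 + 5 + 5 + 2 = 15

15


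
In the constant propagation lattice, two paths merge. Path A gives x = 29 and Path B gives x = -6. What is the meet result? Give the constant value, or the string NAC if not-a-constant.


Meet operation: if both paths give the same constant, result is that constant; if they differ, result is NAC (not-a-constant).
Path A: 29, Path B: -6 -> differ
Result: not-a-constant -> NAC

NAC


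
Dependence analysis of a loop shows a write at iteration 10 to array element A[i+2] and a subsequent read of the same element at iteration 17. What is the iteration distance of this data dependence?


Distance = read iteration - write iteration
= 17 - 10 = 7

7


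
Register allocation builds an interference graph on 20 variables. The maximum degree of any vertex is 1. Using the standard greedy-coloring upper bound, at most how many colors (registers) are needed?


Greedy coloring never needs more than (max_degree + 1) colors: when coloring a vertex, at most max_degree neighbors are already colored.
Upper bound = 1 + 1 = 2

2


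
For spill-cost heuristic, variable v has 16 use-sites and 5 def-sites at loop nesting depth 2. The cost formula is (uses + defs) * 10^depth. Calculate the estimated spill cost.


uses + defs = 16 + 5 = 21
10^2 = 100
Spill cost = 21 * 100 = 2100

2100


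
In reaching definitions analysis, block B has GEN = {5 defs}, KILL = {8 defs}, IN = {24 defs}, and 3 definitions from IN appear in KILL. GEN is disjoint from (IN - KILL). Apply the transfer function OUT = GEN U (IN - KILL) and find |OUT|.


IN - KILL: 24 - 3 = 21 surviving definitions
OUT = GEN + surviving = 5 + 21 = 26

26


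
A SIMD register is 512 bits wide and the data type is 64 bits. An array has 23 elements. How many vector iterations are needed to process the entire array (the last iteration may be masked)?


Width = 512 / 64 = 8 elements per vector op
Iterations = ceil(23 / 8) = 3

3


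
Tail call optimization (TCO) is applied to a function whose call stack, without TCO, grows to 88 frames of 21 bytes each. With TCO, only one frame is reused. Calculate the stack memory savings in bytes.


Without TCO: 88 * 21 = 1848 bytes
With TCO: reuse 1 frame = 21 bytes
Savings = 1848 - 21 = 1827

1827


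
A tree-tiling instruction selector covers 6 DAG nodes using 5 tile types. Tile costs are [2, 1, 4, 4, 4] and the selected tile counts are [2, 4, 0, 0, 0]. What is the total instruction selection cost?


Total cost = sum(count_i * cost_i)
= 2*2 + 4*1 + 0*4 + 0*4 + 0*4
= 8

8


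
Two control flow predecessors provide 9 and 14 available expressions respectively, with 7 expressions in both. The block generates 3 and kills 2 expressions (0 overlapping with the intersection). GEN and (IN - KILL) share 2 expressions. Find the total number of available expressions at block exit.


IN = intersection of predecessors = 7
IN - KILL = 7 - 0 = 7
|OUT| = |GEN| + |IN - KILL| - |GEN ∩ (IN - KILL)| = 3 + 7 - 2 = 8

8


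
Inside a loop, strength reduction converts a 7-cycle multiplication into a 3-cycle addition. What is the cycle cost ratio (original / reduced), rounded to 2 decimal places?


Ratio = mult_cost / add_cost = 7 / 3 = 2.33

2.33


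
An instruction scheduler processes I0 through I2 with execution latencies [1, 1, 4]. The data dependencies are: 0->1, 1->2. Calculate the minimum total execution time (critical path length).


Compute longest path through dependency graph: dist(Ik) = max over predecessors of dist + latency(Ik).
dist(I0) = latency 1 = 1
dist(I1) = dist(I0) + 1 = 1 + 1 = 2
dist(I2) = dist(I1) + 4 = 2 + 4 = 6
Critical path = max dist = 6

6


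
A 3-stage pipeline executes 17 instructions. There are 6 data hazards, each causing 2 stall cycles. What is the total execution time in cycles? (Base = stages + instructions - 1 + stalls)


Base cycles = 3 + 17 - 1 = 19
Total stalls = 6 * 2 = 12
Total = 19 + 12 = 31

31


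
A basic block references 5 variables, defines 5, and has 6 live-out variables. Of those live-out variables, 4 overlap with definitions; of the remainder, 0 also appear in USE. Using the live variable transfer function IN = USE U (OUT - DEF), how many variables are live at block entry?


OUT - DEF: 6 - 4 = 2
|IN| = |USE| + |OUT - DEF| - |USE ∩ (OUT - DEF)| = 5 + 2 - 0 = 7

7


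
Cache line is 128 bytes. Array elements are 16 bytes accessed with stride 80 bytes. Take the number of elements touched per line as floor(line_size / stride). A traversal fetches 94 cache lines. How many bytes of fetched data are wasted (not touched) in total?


Elements per line = floor(128 / 80) = 1
Bytes used per line = 1 * 16 = 16
Wasted per line = 128 - 16 = 112
Total wasted = 112 * 94 = 10528

10528


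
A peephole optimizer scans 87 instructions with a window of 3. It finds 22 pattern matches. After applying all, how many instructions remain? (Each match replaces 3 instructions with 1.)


Each match removes 2 instructions.
Total removed = 22 * 2 = 44
Remaining = 87 - 44 = 43

43


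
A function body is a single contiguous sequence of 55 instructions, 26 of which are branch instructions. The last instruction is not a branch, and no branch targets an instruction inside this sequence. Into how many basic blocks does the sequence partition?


With no in-sequence branch targets, the leaders are the first instruction plus the instruction after each branch.
Number of basic blocks = branches + 1
= 26 + 1 = 27

27


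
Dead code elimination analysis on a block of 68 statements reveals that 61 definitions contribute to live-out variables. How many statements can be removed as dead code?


Dead code = total statements - live definitions
= 68 - 61 = 7

7


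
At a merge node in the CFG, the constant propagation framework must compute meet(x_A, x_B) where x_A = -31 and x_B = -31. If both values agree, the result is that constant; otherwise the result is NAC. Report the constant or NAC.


Meet operation: if both paths give the same constant, result is that constant; if they differ, result is NAC (not-a-constant).
Path A: -31, Path B: -31 -> equal
Result: constant -> -31

-31


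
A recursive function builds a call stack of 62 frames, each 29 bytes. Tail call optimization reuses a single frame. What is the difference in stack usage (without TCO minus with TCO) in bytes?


Without TCO: 62 * 29 = 1798 bytes
With TCO: reuse 1 frame = 29 bytes
Savings = 1798 - 29 = 1769

1769


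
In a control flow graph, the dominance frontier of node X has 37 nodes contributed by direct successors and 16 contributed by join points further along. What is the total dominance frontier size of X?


DF(X) = direct successor contributions + join point contributions
= 37 + 16 = 53

53


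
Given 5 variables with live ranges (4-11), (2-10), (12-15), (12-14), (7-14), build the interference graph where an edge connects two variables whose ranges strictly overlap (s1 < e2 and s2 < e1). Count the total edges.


Check all pairs for overlapping intervals.
Two intervals (s1,e1) and (s2,e2) overlap if s1 < e2 and s2 < e1.
v0 (4-11) vs v1..v4: overlaps v1, v4 -> 2
v1 (2-10) vs v2..v4: overlaps v4 -> 1
v2 (12-15) vs v3..v4: overlaps v3, v4 -> 2
v3 (12-14) vs v4: overlaps v4 -> 1
Total overlapping pairs = 2 + 1 + 2 + 1 = 6

6


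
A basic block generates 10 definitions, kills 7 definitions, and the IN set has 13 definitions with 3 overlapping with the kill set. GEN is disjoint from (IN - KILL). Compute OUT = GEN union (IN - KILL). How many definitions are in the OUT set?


IN - KILL: 13 - 3 = 10 surviving definitions
OUT = GEN + surviving = 10 + 10 = 20

20


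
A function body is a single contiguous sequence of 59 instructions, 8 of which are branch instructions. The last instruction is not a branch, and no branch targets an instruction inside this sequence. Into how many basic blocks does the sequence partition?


With no in-sequence branch targets, the leaders are the first instruction plus the instruction after each branch.
Number of basic blocks = branches + 1
= 8 + 1 = 9

9


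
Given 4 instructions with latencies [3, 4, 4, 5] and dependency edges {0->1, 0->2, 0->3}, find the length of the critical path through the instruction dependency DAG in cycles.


Compute longest path through dependency graph: dist(Ik) = max over predecessors of dist + latency(Ik).
dist(I0) = latency 3 = 3
dist(I1) = dist(I0) + 4 = 3 + 4 = 7
dist(I2) = dist(I0) + 4 = 3 + 4 = 7
dist(I3) = dist(I0) + 5 = 3 + 5 = 8
Critical path = max dist = 8

8


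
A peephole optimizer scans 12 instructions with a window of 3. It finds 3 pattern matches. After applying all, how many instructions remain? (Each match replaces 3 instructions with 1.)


Each match removes 2 instructions.
Total removed = 3 * 2 = 6
Remaining = 12 - 6 = 6

6


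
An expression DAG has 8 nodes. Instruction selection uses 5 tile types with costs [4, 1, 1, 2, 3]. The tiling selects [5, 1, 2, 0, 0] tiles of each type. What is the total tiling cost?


Total cost = sum(count_i * cost_i)
= 5*4 + 1*1 + 2*1 + 0*2 + 0*3
= 23

23


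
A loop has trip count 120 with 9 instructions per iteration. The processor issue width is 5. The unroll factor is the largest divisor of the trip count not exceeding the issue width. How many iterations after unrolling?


Largest divisor of 120 <= 5 is 5
New iterations = 120 / 5 = 24

24


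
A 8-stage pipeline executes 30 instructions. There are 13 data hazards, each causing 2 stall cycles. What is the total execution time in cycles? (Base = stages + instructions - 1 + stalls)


Base cycles = 8 + 30 - 1 = 37
Total stalls = 13 * 2 = 26
Total = 37 + 26 = 63

63


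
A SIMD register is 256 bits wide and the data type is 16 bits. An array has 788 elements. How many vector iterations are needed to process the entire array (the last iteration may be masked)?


Width = 256 / 16 = 16 elements per vector op
Iterations = ceil(788 / 16) = 50

50


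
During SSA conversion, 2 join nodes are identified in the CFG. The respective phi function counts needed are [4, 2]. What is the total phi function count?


Total phi functions = sum of phi functions at each join node
= 4 + 2 = 6

6


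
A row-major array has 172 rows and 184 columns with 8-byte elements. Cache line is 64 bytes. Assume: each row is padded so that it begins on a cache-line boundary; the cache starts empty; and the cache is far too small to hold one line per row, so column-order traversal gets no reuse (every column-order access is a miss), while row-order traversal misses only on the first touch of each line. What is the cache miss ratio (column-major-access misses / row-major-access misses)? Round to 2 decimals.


Each row occupies 184 * 8 = 1472 bytes and starts on a line boundary, so it spans ceil(1472 / 64) = 23 cache lines.
Row-major traversal misses (one per line touched): 172 * ceil(184 * 8 / 64) = 3956
Column-major traversal misses (no reuse, every access misses): 172 * 184 = 31648
Ratio = 31648 / 3956 = 8.0

8.0


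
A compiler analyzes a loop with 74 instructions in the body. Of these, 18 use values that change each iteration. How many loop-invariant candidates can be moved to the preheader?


Invariant candidates = total - loop-dependent
= 74 - 18 = 56

56


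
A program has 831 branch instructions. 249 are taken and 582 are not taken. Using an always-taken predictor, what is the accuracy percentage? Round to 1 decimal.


Predictor: always-taken
Correct predictions = 249
Accuracy = 249 / 831 * 100 = 30.0%

30.0


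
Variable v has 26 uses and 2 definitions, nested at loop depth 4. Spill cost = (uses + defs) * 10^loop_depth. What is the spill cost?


uses + defs = 26 + 2 = 28
10^4 = 10000
Spill cost = 28 * 10000 = 280000

280000


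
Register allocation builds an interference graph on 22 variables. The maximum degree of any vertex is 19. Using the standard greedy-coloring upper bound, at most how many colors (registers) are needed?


Greedy coloring never needs more than (max_degree + 1) colors: when coloring a vertex, at most max_degree neighbors are already colored.
Upper bound = 19 + 1 = 20

20


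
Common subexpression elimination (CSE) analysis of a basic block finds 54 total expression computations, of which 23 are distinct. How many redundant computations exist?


CSE count = total expressions - unique expressions
= 54 - 23 = 31

31


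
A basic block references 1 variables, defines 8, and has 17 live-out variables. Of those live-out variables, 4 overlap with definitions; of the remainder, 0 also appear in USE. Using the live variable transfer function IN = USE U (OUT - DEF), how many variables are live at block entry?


OUT - DEF: 17 - 4 = 13
|IN| = |USE| + |OUT - DEF| - |USE ∩ (OUT - DEF)| = 1 + 13 - 0 = 14

14


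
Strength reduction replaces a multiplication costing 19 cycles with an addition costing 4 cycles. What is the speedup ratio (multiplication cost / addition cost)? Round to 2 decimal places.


Ratio = mult_cost / add_cost = 19 / 4 = 4.75

4.75


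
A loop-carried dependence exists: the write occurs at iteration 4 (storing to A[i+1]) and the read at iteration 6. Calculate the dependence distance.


Distance = read iteration - write iteration
= 6 - 4 = 2

2


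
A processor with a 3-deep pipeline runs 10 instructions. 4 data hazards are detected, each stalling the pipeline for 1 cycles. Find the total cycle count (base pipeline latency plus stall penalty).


Base cycles = 3 + 10 - 1 = 12
Total stalls = 4 * 1 = 4
Total = 12 + 4 = 16

16


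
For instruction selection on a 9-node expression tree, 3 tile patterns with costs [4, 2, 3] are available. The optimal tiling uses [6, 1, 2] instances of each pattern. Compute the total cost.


Total cost = sum(count_i * cost_i)
= 6*4 + 1*2 + 2*3
= 32

32


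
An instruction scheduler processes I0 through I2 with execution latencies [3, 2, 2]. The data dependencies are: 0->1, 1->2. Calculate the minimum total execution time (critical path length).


Compute longest path through dependency graph: dist(Ik) = max over predecessors of dist + latency(Ik).
dist(I0) = latency 3 = 3
dist(I1) = dist(I0) + 2 = 3 + 2 = 5
dist(I2) = dist(I1) + 2 = 5 + 2 = 7
Critical path = max dist = 7

7


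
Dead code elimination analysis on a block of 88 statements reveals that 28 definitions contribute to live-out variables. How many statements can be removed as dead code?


Dead code = total statements - live definitions
= 88 - 28 = 60

60


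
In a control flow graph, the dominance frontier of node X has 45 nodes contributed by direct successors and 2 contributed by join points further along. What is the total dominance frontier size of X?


DF(X) = direct successor contributions + join point contributions
= 45 + 2 = 47

47


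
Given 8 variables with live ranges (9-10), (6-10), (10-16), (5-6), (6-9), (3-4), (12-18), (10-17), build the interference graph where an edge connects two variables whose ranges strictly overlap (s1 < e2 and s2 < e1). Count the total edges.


Check all pairs for overlapping intervals.
Two intervals (s1,e1) and (s2,e2) overlap if s1 < e2 and s2 < e1.
v0 (9-10) vs v1..v7: overlaps v1 -> 1
v1 (6-10) vs v2..v7: overlaps v4 -> 1
v2 (10-16) vs v3..v7: overlaps v6, v7 -> 2
v3 (5-6) vs v4..v7: overlaps none -> 0
v4 (6-9) vs v5..v7: overlaps none -> 0
v5 (3-4) vs v6..v7: overlaps none -> 0
v6 (12-18) vs v7: overlaps v7 -> 1
Total overlapping pairs = 1 + 1 + 2 + 0 + 0 + 0 + 1 = 5

5


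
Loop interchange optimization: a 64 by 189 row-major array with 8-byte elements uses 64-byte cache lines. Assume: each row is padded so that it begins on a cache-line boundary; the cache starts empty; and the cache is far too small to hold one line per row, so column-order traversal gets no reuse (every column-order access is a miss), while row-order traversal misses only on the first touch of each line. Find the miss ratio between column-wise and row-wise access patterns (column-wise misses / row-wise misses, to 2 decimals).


Each row occupies 189 * 8 = 1512 bytes and starts on a line boundary, so it spans ceil(1512 / 64) = 24 cache lines.
Row-major traversal misses (one per line touched): 64 * ceil(189 * 8 / 64) = 1536
Column-major traversal misses (no reuse, every access misses): 64 * 189 = 12096
Ratio = 12096 / 1536 = 7.88

7.88


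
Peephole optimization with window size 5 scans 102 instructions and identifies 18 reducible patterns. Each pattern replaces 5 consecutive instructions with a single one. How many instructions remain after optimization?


Each match removes 4 instructions.
Total removed = 18 * 4 = 72
Remaining = 102 - 72 = 30

30


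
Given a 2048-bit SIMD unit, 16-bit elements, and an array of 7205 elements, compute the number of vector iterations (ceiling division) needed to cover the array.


Width = 2048 / 16 = 128 elements per vector op
Iterations = ceil(7205 / 128) = 57

57


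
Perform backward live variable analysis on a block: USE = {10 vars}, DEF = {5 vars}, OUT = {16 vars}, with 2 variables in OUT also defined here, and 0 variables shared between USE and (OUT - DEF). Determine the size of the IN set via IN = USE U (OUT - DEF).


OUT - DEF: 16 - 2 = 14
|IN| = |USE| + |OUT - DEF| - |USE ∩ (OUT - DEF)| = 10 + 14 - 0 = 24

24


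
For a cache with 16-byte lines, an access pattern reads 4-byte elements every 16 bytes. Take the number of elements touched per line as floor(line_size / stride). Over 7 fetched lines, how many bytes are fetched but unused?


Elements per line = floor(16 / 16) = 1
Bytes used per line = 1 * 4 = 4
Wasted per line = 16 - 4 = 12
Total wasted = 12 * 7 = 84

84


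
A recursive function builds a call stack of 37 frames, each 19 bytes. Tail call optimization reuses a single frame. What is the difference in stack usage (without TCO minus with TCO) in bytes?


Without TCO: 37 * 19 = 703 bytes
With TCO: reuse 1 frame = 19 bytes
Savings = 703 - 19 = 684

684


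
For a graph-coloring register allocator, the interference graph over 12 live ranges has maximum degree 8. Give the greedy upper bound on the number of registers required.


Greedy coloring never needs more than (max_degree + 1) colors: when coloring a vertex, at most max_degree neighbors are already colored.
Upper bound = 8 + 1 = 9

9


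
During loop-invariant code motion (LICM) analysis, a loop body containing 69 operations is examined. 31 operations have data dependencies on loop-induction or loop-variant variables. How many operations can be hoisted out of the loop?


Invariant candidates = total - loop-dependent
= 69 - 31 = 38

38


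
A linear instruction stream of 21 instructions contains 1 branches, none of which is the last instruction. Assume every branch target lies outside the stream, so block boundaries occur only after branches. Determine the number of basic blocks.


With no in-sequence branch targets, the leaders are the first instruction plus the instruction after each branch.
Number of basic blocks = branches + 1
= 1 + 1 = 2

2


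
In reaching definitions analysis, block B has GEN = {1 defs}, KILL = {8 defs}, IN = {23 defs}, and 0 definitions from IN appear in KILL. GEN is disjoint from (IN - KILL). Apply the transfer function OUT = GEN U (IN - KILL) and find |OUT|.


IN - KILL: 23 - 0 = 23 surviving definitions
OUT = GEN + surviving = 1 + 23 = 24

24


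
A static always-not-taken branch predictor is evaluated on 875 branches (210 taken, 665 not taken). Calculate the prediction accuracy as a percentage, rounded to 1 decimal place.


Predictor: always-not-taken
Correct predictions = 665
Accuracy = 665 / 875 * 100 = 76.0%

76.0


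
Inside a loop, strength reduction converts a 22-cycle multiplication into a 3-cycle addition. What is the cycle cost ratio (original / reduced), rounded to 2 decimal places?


Ratio = mult_cost / add_cost = 22 / 3 = 7.33

7.33


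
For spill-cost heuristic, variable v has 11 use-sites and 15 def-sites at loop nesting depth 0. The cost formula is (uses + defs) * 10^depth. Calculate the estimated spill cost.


uses + defs = 11 + 15 = 26
10^0 = 1
Spill cost = 26 * 1 = 26

26


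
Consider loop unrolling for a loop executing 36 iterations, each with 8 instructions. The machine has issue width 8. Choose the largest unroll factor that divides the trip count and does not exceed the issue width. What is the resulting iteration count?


Largest divisor of 36 <= 8 is 6
New iterations = 36 / 6 = 6

6


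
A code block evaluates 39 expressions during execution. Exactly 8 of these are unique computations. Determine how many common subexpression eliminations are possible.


CSE count = total expressions - unique expressions
= 39 - 8 = 31

31


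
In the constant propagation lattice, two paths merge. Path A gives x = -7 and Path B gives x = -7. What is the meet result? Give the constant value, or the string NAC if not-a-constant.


Meet operation: if both paths give the same constant, result is that constant; if they differ, result is NAC (not-a-constant).
Path A: -7, Path B: -7 -> equal
Result: constant -> -7

-7


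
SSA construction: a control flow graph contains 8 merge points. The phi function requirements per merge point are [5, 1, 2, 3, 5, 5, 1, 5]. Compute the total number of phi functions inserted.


Total phi functions = sum of phi functions at each join node
= 5 + 1 + 2 + 3 + 5 + 5 + 1 + 5 = 27

27


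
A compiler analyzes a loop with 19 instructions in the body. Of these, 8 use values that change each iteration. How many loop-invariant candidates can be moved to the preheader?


Invariant candidates = total - loop-dependent
= 19 - 8 = 11

11


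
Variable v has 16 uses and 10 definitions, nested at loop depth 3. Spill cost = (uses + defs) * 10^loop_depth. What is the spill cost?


uses + defs = 16 + 10 = 26
10^3 = 1000
Spill cost = 26 * 1000 = 26000

26000


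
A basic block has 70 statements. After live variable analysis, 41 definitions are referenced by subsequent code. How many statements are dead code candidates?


Dead code = total statements - live definitions
= 70 - 41 = 29

29


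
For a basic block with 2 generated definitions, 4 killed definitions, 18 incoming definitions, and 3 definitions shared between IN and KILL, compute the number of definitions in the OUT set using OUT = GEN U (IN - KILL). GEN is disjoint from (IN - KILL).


IN - KILL: 18 - 3 = 15 surviving definitions
OUT = GEN + surviving = 2 + 15 = 17

17


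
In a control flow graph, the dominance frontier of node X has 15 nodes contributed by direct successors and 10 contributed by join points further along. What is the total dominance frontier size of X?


DF(X) = direct successor contributions + join point contributions
= 15 + 10 = 25

25


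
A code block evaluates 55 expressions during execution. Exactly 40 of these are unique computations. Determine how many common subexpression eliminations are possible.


CSE count = total expressions - unique expressions
= 55 - 40 = 15

15


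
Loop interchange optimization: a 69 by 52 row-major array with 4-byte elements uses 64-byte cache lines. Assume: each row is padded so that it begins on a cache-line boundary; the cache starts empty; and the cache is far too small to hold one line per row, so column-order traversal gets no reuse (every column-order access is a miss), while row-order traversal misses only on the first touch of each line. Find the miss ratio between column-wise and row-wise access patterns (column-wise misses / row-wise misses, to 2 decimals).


Each row occupies 52 * 4 = 208 bytes and starts on a line boundary, so it spans ceil(208 / 64) = 4 cache lines.
Row-major traversal misses (one per line touched): 69 * ceil(52 * 4 / 64) = 276
Column-major traversal misses (no reuse, every access misses): 69 * 52 = 3588
Ratio = 3588 / 276 = 13.0

13.0


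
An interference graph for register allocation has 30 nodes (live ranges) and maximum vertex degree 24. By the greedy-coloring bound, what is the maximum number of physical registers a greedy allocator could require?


Greedy coloring never needs more than (max_degree + 1) colors: when coloring a vertex, at most max_degree neighbors are already colored.
Upper bound = 24 + 1 = 25

25


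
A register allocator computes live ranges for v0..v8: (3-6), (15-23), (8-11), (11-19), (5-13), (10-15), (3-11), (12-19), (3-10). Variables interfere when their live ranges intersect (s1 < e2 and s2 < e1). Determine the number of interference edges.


Check all pairs for overlapping intervals.
Two intervals (s1,e1) and (s2,e2) overlap if s1 < e2 and s2 < e1.
v0 (3-6) vs v1..v8: overlaps v4, v6, v8 -> 3
v1 (15-23) vs v2..v8: overlaps v3, v7 -> 2
v2 (8-11) vs v3..v8: overlaps v4, v5, v6, v8 -> 4
v3 (11-19) vs v4..v8: overlaps v4, v5, v7 -> 3
v4 (5-13) vs v5..v8: overlaps v5, v6, v7, v8 -> 4
v5 (10-15) vs v6..v8: overlaps v6, v7 -> 2
v6 (3-11) vs v7..v8: overlaps v8 -> 1
v7 (12-19) vs v8: overlaps none -> 0
Total overlapping pairs = 3 + 2 + 4 + 3 + 4 + 2 + 1 + 0 = 19

19


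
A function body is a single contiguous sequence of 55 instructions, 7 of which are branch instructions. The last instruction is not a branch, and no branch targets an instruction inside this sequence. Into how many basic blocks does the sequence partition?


With no in-sequence branch targets, the leaders are the first instruction plus the instruction after each branch.
Number of basic blocks = branches + 1
= 7 + 1 = 8

8


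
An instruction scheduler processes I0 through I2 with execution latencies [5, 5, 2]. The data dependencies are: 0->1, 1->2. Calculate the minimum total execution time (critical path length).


Compute longest path through dependency graph: dist(Ik) = max over predecessors of dist + latency(Ik).
dist(I0) = latency 5 = 5
dist(I1) = dist(I0) + 5 = 5 + 5 = 10
dist(I2) = dist(I1) + 2 = 10 + 2 = 12
Critical path = max dist = 12

12


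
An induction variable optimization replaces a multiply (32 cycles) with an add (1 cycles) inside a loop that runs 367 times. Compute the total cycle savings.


Per-iteration saving = 32 - 1 = 31
Total saved = 367 * 31 = 11377

11377


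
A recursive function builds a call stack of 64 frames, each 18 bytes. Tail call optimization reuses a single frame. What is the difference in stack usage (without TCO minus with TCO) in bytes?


Without TCO: 64 * 18 = 1152 bytes
With TCO: reuse 1 frame = 18 bytes
Savings = 1152 - 18 = 1134

1134


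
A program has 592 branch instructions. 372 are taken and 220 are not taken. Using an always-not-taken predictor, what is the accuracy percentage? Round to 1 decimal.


Predictor: always-not-taken
Correct predictions = 220
Accuracy = 220 / 592 * 100 = 37.2%

37.2


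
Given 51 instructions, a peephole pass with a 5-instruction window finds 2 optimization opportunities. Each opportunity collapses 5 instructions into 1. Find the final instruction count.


Each match removes 4 instructions.
Total removed = 2 * 4 = 8
Remaining = 51 - 8 = 43

43


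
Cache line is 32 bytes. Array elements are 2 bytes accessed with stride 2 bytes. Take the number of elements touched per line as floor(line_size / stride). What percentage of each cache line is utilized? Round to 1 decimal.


Elements per cache line = floor(32 / 2) = 16
Bytes used = 16 * 2 = 32
Utilization = 32 / 32 * 100 = 100.0%

100.0


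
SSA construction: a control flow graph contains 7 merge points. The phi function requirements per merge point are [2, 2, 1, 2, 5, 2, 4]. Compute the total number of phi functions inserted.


Total phi functions = sum of phi functions at each join node
= 2 + 2 + 1 + 2 + 5 + 2 + 4 = 18

18


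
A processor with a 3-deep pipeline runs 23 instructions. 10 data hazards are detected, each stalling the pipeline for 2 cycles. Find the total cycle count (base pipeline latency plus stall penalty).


Base cycles = 3 + 23 - 1 = 25
Total stalls = 10 * 2 = 20
Total = 25 + 20 = 45

45


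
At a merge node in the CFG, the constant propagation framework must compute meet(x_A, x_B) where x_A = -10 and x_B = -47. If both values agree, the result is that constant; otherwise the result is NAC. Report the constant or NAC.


Meet operation: if both paths give the same constant, result is that constant; if they differ, result is NAC (not-a-constant).
Path A: -10, Path B: -47 -> differ
Result: not-a-constant -> NAC

NAC


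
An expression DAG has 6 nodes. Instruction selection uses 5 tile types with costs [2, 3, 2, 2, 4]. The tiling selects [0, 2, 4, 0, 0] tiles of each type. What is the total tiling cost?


Total cost = sum(count_i * cost_i)
= 0*2 + 2*3 + 4*2 + 0*2 + 0*4
= 14

14


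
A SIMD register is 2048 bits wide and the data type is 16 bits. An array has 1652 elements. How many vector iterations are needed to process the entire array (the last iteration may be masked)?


Width = 2048 / 16 = 128 elements per vector op
Iterations = ceil(1652 / 128) = 13

13


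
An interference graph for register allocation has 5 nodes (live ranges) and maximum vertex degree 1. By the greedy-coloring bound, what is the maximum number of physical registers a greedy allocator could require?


Greedy coloring never needs more than (max_degree + 1) colors: when coloring a vertex, at most max_degree neighbors are already colored.
Upper bound = 1 + 1 = 2

2


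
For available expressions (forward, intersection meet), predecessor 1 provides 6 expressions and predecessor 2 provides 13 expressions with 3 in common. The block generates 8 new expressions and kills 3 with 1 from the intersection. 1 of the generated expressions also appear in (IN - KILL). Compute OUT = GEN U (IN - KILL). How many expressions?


IN = intersection of predecessors = 3
IN - KILL = 3 - 1 = 2
|OUT| = |GEN| + |IN - KILL| - |GEN ∩ (IN - KILL)| = 8 + 2 - 1 = 9

9


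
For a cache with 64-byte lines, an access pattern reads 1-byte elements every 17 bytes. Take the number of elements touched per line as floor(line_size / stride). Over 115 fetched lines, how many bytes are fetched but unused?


Elements per line = floor(64 / 17) = 3
Bytes used per line = 3 * 1 = 3
Wasted per line = 64 - 3 = 61
Total wasted = 61 * 115 = 7015

7015


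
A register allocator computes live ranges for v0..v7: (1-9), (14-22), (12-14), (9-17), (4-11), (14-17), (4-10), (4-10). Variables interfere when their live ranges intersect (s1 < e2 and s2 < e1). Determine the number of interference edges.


Check all pairs for overlapping intervals.
Two intervals (s1,e1) and (s2,e2) overlap if s1 < e2 and s2 < e1.
v0 (1-9) vs v1..v7: overlaps v4, v6, v7 -> 3
v1 (14-22) vs v2..v7: overlaps v3, v5 -> 2
v2 (12-14) vs v3..v7: overlaps v3 -> 1
v3 (9-17) vs v4..v7: overlaps v4, v5, v6, v7 -> 4
v4 (4-11) vs v5..v7: overlaps v6, v7 -> 2
v5 (14-17) vs v6..v7: overlaps none -> 0
v6 (4-10) vs v7: overlaps v7 -> 1
Total overlapping pairs = 3 + 2 + 1 + 4 + 2 + 0 + 1 = 13

13


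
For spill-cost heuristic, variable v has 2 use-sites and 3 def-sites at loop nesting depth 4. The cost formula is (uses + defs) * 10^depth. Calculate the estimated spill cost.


uses + defs = 2 + 3 = 5
10^4 = 10000
Spill cost = 5 * 10000 = 50000

50000


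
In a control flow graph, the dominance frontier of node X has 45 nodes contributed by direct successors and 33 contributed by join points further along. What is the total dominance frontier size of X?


DF(X) = direct successor contributions + join point contributions
= 45 + 33 = 78

78


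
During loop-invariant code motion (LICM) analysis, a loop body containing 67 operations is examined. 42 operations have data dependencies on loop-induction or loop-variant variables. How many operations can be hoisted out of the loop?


Invariant candidates = total - loop-dependent
= 67 - 42 = 25

25


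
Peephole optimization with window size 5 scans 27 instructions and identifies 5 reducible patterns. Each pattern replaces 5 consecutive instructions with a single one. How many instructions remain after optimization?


Each match removes 4 instructions.
Total removed = 5 * 4 = 20
Remaining = 27 - 20 = 7

7


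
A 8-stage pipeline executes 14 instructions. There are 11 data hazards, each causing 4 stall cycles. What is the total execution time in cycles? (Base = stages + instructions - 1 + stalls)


Base cycles = 8 + 14 - 1 = 21
Total stalls = 11 * 4 = 44
Total = 21 + 44 = 65

65


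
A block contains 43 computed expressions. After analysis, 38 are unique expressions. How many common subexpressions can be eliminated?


CSE count = total expressions - unique expressions
= 43 - 38 = 5

5


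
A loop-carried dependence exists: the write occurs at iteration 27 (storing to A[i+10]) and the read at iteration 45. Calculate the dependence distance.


Distance = read iteration - write iteration
= 45 - 27 = 18

18


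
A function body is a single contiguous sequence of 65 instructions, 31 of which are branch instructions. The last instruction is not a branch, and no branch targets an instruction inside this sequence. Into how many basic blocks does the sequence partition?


With no in-sequence branch targets, the leaders are the first instruction plus the instruction after each branch.
Number of basic blocks = branches + 1
= 31 + 1 = 32

32


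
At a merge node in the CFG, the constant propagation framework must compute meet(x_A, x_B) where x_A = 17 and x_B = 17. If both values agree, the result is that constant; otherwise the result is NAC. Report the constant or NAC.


Meet operation: if both paths give the same constant, result is that constant; if they differ, result is NAC (not-a-constant).
Path A: 17, Path B: 17 -> equal
Result: constant -> 17

17


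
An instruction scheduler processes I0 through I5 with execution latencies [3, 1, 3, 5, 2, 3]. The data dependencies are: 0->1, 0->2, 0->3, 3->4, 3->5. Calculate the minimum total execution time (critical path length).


Compute longest path through dependency graph: dist(Ik) = max over predecessors of dist + latency(Ik).
dist(I0) = latency 3 = 3
dist(I1) = dist(I0) + 1 = 3 + 1 = 4
dist(I2) = dist(I0) + 3 = 3 + 3 = 6
dist(I3) = dist(I0) + 5 = 3 + 5 = 8
dist(I4) = dist(I3) + 2 = 8 + 2 = 10
dist(I5) = dist(I3) + 3 = 8 + 3 = 11
Critical path = max dist = 11

11


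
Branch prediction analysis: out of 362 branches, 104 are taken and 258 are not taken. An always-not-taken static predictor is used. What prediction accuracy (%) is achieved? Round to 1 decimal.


Predictor: always-not-taken
Correct predictions = 258
Accuracy = 258 / 362 * 100 = 71.3%

71.3


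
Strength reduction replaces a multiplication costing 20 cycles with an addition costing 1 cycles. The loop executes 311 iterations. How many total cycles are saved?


Per-iteration saving = 20 - 1 = 19
Total saved = 311 * 19 = 5909

5909


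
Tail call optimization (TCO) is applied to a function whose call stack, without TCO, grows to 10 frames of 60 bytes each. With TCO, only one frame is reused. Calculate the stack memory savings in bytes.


Without TCO: 10 * 60 = 600 bytes
With TCO: reuse 1 frame = 60 bytes
Savings = 600 - 60 = 540

540


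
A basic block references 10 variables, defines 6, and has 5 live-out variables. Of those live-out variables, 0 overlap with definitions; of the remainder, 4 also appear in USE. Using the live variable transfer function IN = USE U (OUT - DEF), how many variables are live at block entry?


OUT - DEF: 5 - 0 = 5
|IN| = |USE| + |OUT - DEF| - |USE ∩ (OUT - DEF)| = 10 + 5 - 4 = 11

11


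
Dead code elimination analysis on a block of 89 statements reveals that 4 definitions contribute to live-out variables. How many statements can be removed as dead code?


Dead code = total statements - live definitions
= 89 - 4 = 85

85


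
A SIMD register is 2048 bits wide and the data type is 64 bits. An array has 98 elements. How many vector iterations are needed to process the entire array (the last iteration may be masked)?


Width = 2048 / 64 = 32 elements per vector op
Iterations = ceil(98 / 32) = 4

4


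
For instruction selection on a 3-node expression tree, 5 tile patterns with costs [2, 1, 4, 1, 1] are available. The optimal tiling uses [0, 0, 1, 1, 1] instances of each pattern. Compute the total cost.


Total cost = sum(count_i * cost_i)
= 0*2 + 0*1 + 1*4 + 1*1 + 1*1
= 6

6


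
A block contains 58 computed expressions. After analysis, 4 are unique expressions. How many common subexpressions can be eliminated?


CSE count = total expressions - unique expressions
= 58 - 4 = 54

54


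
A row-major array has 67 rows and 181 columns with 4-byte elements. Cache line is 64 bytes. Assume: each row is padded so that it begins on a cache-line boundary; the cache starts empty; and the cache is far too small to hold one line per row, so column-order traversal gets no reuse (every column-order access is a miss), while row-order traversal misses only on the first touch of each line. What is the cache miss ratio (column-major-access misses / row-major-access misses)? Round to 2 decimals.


Each row occupies 181 * 4 = 724 bytes and starts on a line boundary, so it spans ceil(724 / 64) = 12 cache lines.
Row-major traversal misses (one per line touched): 67 * ceil(181 * 4 / 64) = 804
Column-major traversal misses (no reuse, every access misses): 67 * 181 = 12127
Ratio = 12127 / 804 = 15.08

15.08


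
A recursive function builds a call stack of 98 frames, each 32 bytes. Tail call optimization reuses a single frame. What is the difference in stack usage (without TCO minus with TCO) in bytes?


Without TCO: 98 * 32 = 3136 bytes
With TCO: reuse 1 frame = 32 bytes
Savings = 3136 - 32 = 3104

3104


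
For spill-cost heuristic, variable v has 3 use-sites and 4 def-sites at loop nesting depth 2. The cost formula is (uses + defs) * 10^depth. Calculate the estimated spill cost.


uses + defs = 3 + 4 = 7
10^2 = 100
Spill cost = 7 * 100 = 700

700
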